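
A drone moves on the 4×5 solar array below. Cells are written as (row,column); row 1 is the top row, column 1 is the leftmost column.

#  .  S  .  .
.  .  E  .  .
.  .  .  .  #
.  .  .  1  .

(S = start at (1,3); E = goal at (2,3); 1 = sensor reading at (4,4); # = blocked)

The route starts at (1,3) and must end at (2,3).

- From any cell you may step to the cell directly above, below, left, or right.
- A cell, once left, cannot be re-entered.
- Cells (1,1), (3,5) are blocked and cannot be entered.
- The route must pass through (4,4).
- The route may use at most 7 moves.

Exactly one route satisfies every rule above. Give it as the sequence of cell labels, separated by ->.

The budget equals the shortest possible length, so every move has to be on a shortest route through the required cells.
Route from (1,3): right to (1,4), 3× down (reaching (4,4)), left to (4,3), 2× up (reaching (2,3)) — 7 moves in all.
Check: all required cells visited; 7 ≤ 7 moves.

(1,3) -> (1,4) -> (2,4) -> (3,4) -> (4,4) -> (4,3) -> (3,3) -> (2,3)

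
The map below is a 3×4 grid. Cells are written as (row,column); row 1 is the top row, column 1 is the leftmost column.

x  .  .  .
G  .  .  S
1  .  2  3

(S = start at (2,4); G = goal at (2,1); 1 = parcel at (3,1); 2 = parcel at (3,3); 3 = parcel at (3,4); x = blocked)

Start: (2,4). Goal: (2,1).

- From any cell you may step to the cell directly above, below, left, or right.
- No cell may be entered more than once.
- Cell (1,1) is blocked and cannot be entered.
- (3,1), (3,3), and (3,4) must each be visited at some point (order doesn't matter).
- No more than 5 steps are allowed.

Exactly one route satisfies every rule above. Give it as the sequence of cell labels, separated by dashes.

The 5-move cap with required stops at (3,1), (3,3), (3,4) leaves no slack for detours.
Route from (2,4): down 1 to (3,4), left 3 to (3,1), up 1 to (2,1) — 5 moves in all.
Check: all required cells visited; 5 ≤ 5 moves.

(2,4) - (3,4) - (3,3) - (3,2) - (3,1) - (2,1)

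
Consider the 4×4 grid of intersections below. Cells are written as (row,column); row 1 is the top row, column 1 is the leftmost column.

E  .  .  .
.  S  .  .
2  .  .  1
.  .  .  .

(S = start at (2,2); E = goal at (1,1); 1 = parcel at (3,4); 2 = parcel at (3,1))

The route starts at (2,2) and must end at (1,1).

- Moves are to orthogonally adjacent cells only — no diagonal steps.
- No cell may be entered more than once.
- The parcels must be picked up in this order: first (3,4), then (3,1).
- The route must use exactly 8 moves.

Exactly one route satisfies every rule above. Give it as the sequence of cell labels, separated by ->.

(2,2) -> (2,3) -> (2,4) -> (3,4) -> (3,3) -> (3,2) -> (3,1) -> (2,1) -> (1,1)

The waypoints must appear in the order (3,4), (3,1), with no cell reused.
Route from (2,2): 2× right (reaching (2,4)), down to (3,4), 3× left (reaching (3,1)), 2× up (reaching (1,1)) — 8 moves in all.
Check: order respected (1 at step 3, 2 at step 6); 8 moves as required.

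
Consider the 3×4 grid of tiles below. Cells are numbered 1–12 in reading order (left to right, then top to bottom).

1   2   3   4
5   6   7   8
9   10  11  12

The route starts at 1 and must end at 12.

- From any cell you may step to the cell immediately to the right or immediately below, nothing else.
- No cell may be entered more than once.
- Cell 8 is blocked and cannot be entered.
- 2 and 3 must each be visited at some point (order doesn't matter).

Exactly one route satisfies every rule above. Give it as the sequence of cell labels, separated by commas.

Moves only go right or down, so the column and row indices never decrease.
Route from 1: 2× right (reaching 3), 2× down (reaching 11), right to 12 — 5 moves in all.
Check: all required cells visited.

1, 2, 3, 7, 11, 12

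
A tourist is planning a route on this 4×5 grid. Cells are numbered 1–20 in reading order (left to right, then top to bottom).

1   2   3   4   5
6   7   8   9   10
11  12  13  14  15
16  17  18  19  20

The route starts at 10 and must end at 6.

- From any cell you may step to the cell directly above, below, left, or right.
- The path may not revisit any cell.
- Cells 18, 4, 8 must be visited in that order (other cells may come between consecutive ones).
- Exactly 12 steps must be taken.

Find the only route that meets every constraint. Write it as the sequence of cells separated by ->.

10 -> 15 -> 20 -> 19 -> 18 -> 13 -> 14 -> 9 -> 4 -> 3 -> 8 -> 7 -> 6

The waypoints must appear in the order 18, 4, 8, with no cell reused.
Route from 10: down 2 to 20, left 2 to 18, up 1 to 13, right 1 to 14, up 2 to 4, left 1 to 3, down 1 to 8, left 2 to 6 — 12 moves in all.
Check: order respected (18 at step 4, 4 at step 8, 8 at step 10); 12 moves as required.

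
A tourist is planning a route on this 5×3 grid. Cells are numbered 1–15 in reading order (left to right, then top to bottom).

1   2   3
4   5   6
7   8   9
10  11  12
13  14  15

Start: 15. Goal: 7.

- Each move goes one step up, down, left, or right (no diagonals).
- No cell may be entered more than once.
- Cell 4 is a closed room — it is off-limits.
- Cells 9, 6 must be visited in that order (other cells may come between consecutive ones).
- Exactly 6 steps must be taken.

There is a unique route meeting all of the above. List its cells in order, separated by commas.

15, 12, 9, 6, 5, 8, 7

The waypoints must appear in the order 9, 6, with no cell reused.
Route from 15: up 3 to 6, left 1 to 5, down 1 to 8, left 1 to 7 — 6 moves in all.
Check: order respected (9 at step 2, 6 at step 3); 6 moves as required.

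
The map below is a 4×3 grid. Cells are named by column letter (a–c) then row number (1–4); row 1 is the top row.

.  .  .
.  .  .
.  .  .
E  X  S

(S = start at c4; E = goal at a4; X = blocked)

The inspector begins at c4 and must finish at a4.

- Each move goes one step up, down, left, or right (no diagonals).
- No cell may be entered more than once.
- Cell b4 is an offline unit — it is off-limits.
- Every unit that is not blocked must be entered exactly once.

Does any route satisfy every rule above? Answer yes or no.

yes

One route that works: c4 → c3 → c2 → c1 → b1 → a1 → a2 → b2 → b3 → a3 → a4.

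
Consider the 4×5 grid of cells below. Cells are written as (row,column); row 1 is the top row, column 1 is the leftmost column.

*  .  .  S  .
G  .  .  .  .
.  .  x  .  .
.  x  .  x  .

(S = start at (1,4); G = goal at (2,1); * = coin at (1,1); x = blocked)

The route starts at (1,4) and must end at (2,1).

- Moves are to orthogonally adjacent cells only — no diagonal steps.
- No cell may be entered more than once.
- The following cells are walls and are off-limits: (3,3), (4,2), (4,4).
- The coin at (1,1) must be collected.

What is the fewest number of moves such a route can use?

Any route passes through (1,1) somewhere between (1,4) and (2,1). Summing Manhattan distances along the two legs ((1,4) → (1,1) → (2,1)) gives a lower bound of 3 + 1 = 4 moves.
A route of 4 moves achieves this: (1,4) → (1,3) → (1,2) → (1,1) → (2,1).
Since 4 matches the lower bound, it is optimal.

4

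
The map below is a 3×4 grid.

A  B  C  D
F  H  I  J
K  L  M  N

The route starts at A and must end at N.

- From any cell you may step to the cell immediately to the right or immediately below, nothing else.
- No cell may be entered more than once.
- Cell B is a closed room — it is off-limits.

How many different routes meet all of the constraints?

4

A right/down-only route from A to N makes exactly 2 down-moves and 3 right-moves in some order.
With no other constraints that would be C(5,2) = 10 routes.
Subtract routes through each blocked cell (inclusion–exclusion for overlaps): − through B: 6 → 4.
That gives 4 routes.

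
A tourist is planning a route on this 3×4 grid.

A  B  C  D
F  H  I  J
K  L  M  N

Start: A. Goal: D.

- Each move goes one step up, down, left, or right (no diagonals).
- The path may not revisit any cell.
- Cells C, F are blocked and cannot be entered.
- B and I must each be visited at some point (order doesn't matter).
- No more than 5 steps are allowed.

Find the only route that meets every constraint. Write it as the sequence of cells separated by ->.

A -> B -> H -> I -> J -> D

Any route must reach B and I and still end at D within 5 moves, so the order of the required stops is forced.
Route from A: right 1 to B, down 1 to H, right 2 to J, up 1 to D — 5 moves in all.
Check: all required cells visited; 5 ≤ 5 moves.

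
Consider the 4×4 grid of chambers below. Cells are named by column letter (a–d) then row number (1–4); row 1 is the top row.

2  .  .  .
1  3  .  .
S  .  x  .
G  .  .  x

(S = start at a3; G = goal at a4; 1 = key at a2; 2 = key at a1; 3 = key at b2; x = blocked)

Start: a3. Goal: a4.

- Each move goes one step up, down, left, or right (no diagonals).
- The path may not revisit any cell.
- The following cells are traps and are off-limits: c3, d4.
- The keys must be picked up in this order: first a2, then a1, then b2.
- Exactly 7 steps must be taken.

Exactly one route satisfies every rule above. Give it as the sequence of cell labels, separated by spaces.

The waypoints must appear in the order a2, a1, b2, with no cell reused.
Route from a3: 2× up (reaching a1), right to b1, 3× down (reaching b4), left to a4 — 7 moves in all.
Check: order respected (1 at step 1, 2 at step 2, 3 at step 4); 7 moves as required.

a3 a2 a1 b1 b2 b3 b4 a4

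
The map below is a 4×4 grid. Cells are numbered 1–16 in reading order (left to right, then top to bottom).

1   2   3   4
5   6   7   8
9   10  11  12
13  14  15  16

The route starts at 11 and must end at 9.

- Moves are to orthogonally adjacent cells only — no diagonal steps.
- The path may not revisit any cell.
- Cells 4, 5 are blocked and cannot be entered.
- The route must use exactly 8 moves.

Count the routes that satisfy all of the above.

Need simple routes of exactly 8 moves from 11 to 9 (Manhattan distance 2, so 3 moves are spent on a detour and 3 undoing it).
Enumerating: 11 7 3 2 6 10 14 13 9 | 11 7 8 12 16 15 14 10 9 | 11 7 8 12 16 15 14 13 9 | 11 15 16 12 8 7 6 10 9 | 11 12 8 7 3 2 6 10 9 | 11 12 8 7 6 10 14 13 9.
That gives 6 routes.

6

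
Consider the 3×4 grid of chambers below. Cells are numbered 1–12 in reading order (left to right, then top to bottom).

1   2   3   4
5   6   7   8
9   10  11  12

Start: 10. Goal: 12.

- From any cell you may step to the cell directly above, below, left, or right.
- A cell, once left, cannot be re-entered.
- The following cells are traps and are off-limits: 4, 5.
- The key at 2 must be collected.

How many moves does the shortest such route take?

6

Any route passes through 2 somewhere between 10 and 12. Summing Manhattan distances along the two legs (10 → 2 → 12) gives a lower bound of 2 + 4 = 6 moves.
A route of 6 moves achieves this: 10 → 6 → 2 → 3 → 7 → 11 → 12.
Since 6 matches the lower bound, it is optimal.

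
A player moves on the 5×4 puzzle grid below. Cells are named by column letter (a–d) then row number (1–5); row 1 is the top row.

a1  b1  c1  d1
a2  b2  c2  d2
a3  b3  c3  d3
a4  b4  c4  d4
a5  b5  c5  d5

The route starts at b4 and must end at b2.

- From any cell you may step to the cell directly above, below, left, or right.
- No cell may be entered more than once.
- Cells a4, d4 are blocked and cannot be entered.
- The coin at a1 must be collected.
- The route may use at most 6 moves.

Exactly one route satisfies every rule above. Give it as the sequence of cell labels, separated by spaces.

The budget equals the shortest possible length, so every move has to be on a shortest route through the required cells.
Route from b4: up to b3, left to a3, 2× up (reaching a1), right to b1, down to b2 — 6 moves in all.
Check: all required cells visited; 6 ≤ 6 moves.

b4 b3 a3 a2 a1 b1 b2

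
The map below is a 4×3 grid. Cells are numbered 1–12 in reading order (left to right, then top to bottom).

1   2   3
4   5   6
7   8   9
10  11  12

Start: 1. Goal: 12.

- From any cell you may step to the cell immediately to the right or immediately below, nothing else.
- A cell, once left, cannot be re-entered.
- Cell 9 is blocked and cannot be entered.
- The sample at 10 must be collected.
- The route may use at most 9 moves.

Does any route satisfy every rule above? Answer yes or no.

yes

One route that works: 1 → 4 → 7 → 10 → 11 → 12.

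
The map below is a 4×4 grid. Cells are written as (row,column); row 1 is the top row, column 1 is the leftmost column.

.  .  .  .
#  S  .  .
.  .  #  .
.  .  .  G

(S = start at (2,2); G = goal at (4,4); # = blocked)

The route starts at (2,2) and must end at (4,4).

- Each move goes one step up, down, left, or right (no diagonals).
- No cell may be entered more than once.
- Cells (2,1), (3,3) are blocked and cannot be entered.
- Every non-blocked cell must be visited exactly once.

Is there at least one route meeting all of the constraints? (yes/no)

no

Cell (1,1) has only one open neighbour but is neither the start nor the goal, so a Hamiltonian route would have to both enter and leave it through the same neighbour — impossible without revisiting.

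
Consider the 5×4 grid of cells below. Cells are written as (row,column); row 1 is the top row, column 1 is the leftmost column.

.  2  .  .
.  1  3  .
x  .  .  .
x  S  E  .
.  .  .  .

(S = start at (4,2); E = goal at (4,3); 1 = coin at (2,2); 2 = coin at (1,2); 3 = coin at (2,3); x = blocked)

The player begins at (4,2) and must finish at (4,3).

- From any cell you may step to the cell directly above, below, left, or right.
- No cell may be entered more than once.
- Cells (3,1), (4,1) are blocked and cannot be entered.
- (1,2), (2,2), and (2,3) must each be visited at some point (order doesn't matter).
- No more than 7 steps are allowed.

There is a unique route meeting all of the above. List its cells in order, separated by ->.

The 7-move cap with required stops at (1,2), (2,2), (2,3) leaves no slack for detours.
Route from (4,2): up 3 to (1,2), right 1 to (1,3), down 3 to (4,3) — 7 moves in all.
Check: all required cells visited; 7 ≤ 7 moves.

(4,2) -> (3,2) -> (2,2) -> (1,2) -> (1,3) -> (2,3) -> (3,3) -> (4,3)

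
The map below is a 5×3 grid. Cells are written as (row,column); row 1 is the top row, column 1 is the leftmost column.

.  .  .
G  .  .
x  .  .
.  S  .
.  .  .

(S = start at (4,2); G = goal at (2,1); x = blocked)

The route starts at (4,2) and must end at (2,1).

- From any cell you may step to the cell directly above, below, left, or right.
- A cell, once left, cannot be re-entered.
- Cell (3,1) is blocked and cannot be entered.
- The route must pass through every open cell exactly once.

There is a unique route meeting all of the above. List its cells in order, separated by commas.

Need to visit all 14 open cells exactly once, starting at (4,2) and ending at (2,1).
Route from (4,2): left to (4,1), down to (5,1), 2× right (reaching (5,3)), 2× up (reaching (3,3)), left to (3,2), up to (2,2), right to (2,3), up to (1,3), 2× left (reaching (1,1)), down to (2,1) — 13 moves in all.
Check: all 14 open cells covered.

(4,2), (4,1), (5,1), (5,2), (5,3), (4,3), (3,3), (3,2), (2,2), (2,3), (1,3), (1,2), (1,1), (2,1)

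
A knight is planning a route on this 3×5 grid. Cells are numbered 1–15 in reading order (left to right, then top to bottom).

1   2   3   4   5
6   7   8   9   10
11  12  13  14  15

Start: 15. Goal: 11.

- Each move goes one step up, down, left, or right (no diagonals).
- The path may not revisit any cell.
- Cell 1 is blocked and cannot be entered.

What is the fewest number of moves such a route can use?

The Manhattan distance from 15 to 11 is |3−3| + |5−1| = 4, so at least 4 moves are needed.
A route of 4 moves achieves this: 15 → 14 → 13 → 12 → 11.
Since 4 matches the lower bound, it is optimal.

4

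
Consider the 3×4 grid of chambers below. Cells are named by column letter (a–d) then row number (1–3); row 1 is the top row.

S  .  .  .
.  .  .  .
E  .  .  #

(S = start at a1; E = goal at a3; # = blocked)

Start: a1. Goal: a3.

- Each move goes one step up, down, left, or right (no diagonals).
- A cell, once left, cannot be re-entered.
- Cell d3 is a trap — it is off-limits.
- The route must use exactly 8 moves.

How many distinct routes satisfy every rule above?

5

Need simple routes of exactly 8 moves from a1 to a3 (Manhattan distance 2, so 3 moves are spent on a detour and 3 undoing it).
Enumerating: a1 a2 b2 b1 c1 c2 c3 b3 a3 | a1 b1 c1 c2 c3 b3 b2 a2 a3 | a1 b1 c1 d1 d2 c2 c3 b3 a3 | a1 b1 c1 d1 d2 c2 b2 b3 a3 | a1 b1 c1 d1 d2 c2 b2 a2 a3.
That gives 5 routes.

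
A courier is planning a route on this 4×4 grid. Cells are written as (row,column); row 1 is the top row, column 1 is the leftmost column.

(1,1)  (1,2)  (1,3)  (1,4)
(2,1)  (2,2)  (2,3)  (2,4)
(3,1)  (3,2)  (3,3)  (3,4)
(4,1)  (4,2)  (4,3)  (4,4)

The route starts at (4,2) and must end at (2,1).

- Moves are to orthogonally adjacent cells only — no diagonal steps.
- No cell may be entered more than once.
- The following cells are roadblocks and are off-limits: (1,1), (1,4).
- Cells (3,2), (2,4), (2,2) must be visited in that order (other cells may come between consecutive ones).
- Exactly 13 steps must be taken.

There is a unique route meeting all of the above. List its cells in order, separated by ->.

(4,2) -> (4,1) -> (3,1) -> (3,2) -> (3,3) -> (4,3) -> (4,4) -> (3,4) -> (2,4) -> (2,3) -> (1,3) -> (1,2) -> (2,2) -> (2,1)

The waypoints must appear in the order (3,2), (2,4), (2,2), with no cell reused.
Route from (4,2): left to (4,1), up to (3,1), 2× right (reaching (3,3)), down to (4,3), right to (4,4), 2× up (reaching (2,4)), left to (2,3), up to (1,3), left to (1,2), down to (2,2), left to (2,1) — 13 moves in all.
Check: order respected ((3,2) at step 3, (2,4) at step 8, (2,2) at step 12); 13 moves as required.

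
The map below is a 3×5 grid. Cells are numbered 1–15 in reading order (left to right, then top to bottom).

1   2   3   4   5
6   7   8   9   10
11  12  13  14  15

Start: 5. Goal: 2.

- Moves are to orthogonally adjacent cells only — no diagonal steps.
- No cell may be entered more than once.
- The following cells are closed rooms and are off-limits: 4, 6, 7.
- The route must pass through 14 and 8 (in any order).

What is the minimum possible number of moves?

7

Any route passes through 14 and 8 in some order between 5 and 2. Summing Manhattan distances along each leg and taking the cheapest ordering (5 → 14 → 8 → 2) gives a lower bound of 3 + 2 + 2 = 7 moves.
A route of 7 moves achieves this: 5 → 10 → 15 → 14 → 9 → 8 → 3 → 2.
Since 7 matches the lower bound, it is optimal.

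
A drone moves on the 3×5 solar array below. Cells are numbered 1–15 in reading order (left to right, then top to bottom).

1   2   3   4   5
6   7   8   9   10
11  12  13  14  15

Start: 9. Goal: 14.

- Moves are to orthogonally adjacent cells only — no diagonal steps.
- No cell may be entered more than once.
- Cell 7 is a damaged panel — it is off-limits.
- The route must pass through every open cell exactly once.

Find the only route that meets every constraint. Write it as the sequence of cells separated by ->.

9 -> 8 -> 13 -> 12 -> 11 -> 6 -> 1 -> 2 -> 3 -> 4 -> 5 -> 10 -> 15 -> 14

Need to visit all 14 open cells exactly once, starting at 9 and ending at 14.
Cell 2 has only two open neighbours (1 and 3), so the path must pass straight through it: one of those is the cell it's entered from and the other is where it exits.
Route from 9: left 1 to 8, down 1 to 13, left 2 to 11, up 2 to 1, right 4 to 5, down 2 to 15, left 1 to 14 — 13 moves in all.
Check: all 14 open cells covered.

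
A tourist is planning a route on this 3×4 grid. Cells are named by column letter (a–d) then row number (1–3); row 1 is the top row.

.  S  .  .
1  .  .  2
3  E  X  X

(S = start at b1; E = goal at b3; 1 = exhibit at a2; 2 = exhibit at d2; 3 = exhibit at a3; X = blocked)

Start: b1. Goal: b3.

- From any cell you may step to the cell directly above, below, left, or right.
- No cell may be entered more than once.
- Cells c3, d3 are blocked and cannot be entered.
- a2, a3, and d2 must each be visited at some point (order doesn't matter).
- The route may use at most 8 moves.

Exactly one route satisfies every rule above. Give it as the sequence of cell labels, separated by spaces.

b1 c1 d1 d2 c2 b2 a2 a3 b3

Any route must reach a2, a3, and d2 and still end at b3 within 8 moves, so the order of the required stops is forced.
Route from b1: 2× right (reaching d1), down to d2, 3× left (reaching a2), down to a3, right to b3 — 8 moves in all.
Check: all required cells visited; 8 ≤ 8 moves.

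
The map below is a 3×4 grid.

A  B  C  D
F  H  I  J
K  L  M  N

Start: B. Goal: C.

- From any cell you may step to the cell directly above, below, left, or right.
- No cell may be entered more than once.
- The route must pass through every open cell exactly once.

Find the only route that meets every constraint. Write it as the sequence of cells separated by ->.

Need to visit all 12 open cells exactly once, starting at B and ending at C.
Cell D has only two open neighbours (J and C), so the path must pass straight through it: one of those is the cell it's entered from and the other is where it exits.
Route from B: left 1 to A, down 2 to K, right 1 to L, up 1 to H, right 1 to I, down 1 to M, right 1 to N, up 2 to D, left 1 to C — 11 moves in all.
Check: all 12 open cells covered.

B -> A -> F -> K -> L -> H -> I -> M -> N -> J -> D -> C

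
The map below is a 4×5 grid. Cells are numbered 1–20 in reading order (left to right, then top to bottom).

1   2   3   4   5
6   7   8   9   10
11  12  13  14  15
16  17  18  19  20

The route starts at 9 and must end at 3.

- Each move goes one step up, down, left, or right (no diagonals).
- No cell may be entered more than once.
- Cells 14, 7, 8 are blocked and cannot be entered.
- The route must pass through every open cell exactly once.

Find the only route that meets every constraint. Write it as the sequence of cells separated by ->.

9 -> 4 -> 5 -> 10 -> 15 -> 20 -> 19 -> 18 -> 13 -> 12 -> 17 -> 16 -> 11 -> 6 -> 1 -> 2 -> 3

Need to visit all 17 open cells exactly once, starting at 9 and ending at 3.
Cell 15 has only two open neighbours (10 and 20), so the path must pass straight through it: one of those is the cell it's entered from and the other is where it exits.
Route from 9: up 1 to 4, right 1 to 5, down 3 to 20, left 2 to 18, up 1 to 13, left 1 to 12, down 1 to 17, left 1 to 16, up 3 to 1, right 2 to 3 — 16 moves in all.
Check: all 17 open cells covered.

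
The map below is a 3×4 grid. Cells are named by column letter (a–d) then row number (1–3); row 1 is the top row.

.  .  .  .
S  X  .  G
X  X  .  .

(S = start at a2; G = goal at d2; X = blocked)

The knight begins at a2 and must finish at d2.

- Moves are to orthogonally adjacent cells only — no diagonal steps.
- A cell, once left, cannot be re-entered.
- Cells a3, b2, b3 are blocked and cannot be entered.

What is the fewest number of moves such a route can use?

The Manhattan distance from a2 to d2 is |2−2| + |1−4| = 3, so at least 3 moves are needed.
That bound ignores the blocked cells. Measuring each leg by the fewest moves that actually steer around them (a2→d2: 5) raises the lower bound to 5.
A route of 5 moves exists: a2 → a1 → b1 → c1 → c2 → d2.
Since 5 matches that lower bound, it is optimal.

5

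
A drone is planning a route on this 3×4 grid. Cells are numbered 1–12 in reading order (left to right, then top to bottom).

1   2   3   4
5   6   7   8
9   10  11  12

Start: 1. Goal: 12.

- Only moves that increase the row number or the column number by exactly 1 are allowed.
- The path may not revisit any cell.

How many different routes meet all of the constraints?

10

A right/down-only route from 1 to 12 makes exactly 2 down-moves and 3 right-moves in some order.
With no other constraints that would be C(5,2) = 10 routes.
That gives 10 routes.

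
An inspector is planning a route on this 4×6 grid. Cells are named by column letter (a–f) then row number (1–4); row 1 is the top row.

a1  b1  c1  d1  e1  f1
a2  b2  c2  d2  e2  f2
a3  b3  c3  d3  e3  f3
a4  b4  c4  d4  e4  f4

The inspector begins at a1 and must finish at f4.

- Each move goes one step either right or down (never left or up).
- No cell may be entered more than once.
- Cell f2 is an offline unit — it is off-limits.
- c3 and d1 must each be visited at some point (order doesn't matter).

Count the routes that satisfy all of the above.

A right/down-only route from a1 to f4 makes exactly 3 down-moves and 5 right-moves in some order.
With no other constraints that would be C(8,3) = 56 routes.
c3 is below but to the left of d1: going d1 → c3 would need a leftward move and c3 → d1 an upward move, so no right/down-only route can visit both required cells.
No route satisfies every constraint, so the count is 0.

0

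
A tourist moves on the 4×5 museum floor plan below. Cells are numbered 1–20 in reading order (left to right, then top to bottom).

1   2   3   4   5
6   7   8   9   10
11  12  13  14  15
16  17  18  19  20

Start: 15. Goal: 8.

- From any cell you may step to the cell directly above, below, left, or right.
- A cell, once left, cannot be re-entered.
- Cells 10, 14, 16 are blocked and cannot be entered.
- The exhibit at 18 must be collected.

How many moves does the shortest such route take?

5

Any route passes through 18 somewhere between 15 and 8. Summing Manhattan distances along the two legs (15 → 18 → 8) gives a lower bound of 3 + 2 = 5 moves.
A route of 5 moves achieves this: 15 → 20 → 19 → 18 → 13 → 8.
Since 5 matches the lower bound, it is optimal.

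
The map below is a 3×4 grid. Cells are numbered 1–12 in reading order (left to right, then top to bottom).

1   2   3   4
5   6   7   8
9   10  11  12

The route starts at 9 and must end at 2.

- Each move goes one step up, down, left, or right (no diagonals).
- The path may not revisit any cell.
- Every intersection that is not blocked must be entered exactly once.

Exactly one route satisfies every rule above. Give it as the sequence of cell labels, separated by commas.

9, 10, 11, 12, 8, 4, 3, 7, 6, 5, 1, 2

Need to visit all 12 open cells exactly once, starting at 9 and ending at 2.
Cell 12 has only two open neighbours (8 and 11), so the path must pass straight through it: one of those is the cell it's entered from and the other is where it exits.
Route from 9: right 3 to 12, up 2 to 4, left 1 to 3, down 1 to 7, left 2 to 5, up 1 to 1, right 1 to 2 — 11 moves in all.
Check: all 12 open cells covered.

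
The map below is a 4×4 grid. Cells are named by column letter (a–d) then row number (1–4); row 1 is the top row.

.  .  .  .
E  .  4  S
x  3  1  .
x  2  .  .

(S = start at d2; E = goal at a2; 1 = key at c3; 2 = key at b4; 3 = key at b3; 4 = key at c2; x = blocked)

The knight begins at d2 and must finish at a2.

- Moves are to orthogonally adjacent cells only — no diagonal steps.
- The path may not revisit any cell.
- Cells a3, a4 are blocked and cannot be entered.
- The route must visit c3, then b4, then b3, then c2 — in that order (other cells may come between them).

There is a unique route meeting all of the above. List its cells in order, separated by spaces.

The waypoints must appear in the order c3, b4, b3, c2, with no cell reused.
Route from d2: down to d3, left to c3, down to c4, left to b4, 2× up (reaching b2), right to c2, up to c1, 2× left (reaching a1), down to a2 — 11 moves in all.
Check: order respected (1 at step 2, 2 at step 4, 3 at step 5, 4 at step 7).

d2 d3 c3 c4 b4 b3 b2 c2 c1 b1 a1 a2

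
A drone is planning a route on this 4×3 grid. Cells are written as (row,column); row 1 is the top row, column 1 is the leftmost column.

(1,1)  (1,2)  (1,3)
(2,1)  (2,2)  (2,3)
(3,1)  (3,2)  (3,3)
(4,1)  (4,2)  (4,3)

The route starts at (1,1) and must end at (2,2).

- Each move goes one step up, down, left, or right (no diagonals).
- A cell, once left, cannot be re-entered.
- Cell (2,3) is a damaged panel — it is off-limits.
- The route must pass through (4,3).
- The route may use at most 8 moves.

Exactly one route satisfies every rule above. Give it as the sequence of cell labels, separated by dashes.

(1,1) - (2,1) - (3,1) - (4,1) - (4,2) - (4,3) - (3,3) - (3,2) - (2,2)

The budget equals the shortest possible length, so every move has to be on a shortest route through the required cells.
Route from (1,1): down 3 to (4,1), right 2 to (4,3), up 1 to (3,3), left 1 to (3,2), up 1 to (2,2) — 8 moves in all.
Check: all required cells visited; 8 ≤ 8 moves.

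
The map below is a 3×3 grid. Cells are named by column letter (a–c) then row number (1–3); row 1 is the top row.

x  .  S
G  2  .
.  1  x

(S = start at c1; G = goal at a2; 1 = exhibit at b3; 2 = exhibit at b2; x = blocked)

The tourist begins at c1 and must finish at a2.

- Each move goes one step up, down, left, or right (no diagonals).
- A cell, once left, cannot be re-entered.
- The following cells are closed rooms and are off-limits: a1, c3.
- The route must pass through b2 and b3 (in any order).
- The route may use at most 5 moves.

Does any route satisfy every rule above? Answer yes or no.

yes

One route that works: c1 → c2 → b2 → b3 → a3 → a2.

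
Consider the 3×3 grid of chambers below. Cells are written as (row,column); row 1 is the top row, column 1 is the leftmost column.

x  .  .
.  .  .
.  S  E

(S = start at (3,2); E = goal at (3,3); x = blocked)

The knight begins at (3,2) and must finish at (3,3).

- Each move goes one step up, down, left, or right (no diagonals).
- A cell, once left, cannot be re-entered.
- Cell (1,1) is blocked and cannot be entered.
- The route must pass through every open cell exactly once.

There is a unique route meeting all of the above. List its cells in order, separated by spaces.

Need to visit all 8 open cells exactly once, starting at (3,2) and ending at (3,3).
Cell (3,1) has only two open neighbours ((2,1) and (3,2)), so the path must pass straight through it: one of those is the cell it's entered from and the other is where it exits.
Route from (3,2): left to (3,1), up to (2,1), right to (2,2), up to (1,2), right to (1,3), 2× down (reaching (3,3)) — 7 moves in all.
Check: all 8 open cells covered.

(3,2) (3,1) (2,1) (2,2) (1,2) (1,3) (2,3) (3,3)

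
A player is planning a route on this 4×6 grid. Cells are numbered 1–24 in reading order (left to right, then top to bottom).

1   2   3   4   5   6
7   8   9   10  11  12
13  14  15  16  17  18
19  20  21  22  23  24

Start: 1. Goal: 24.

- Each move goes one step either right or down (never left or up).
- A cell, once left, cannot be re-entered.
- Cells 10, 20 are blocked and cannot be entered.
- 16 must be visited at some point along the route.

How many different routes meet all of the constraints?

18

A right/down-only route from 1 to 24 makes exactly 3 down-moves and 5 right-moves in some order.
With no other constraints that would be C(8,3) = 56 routes.
Split at 16 and multiply the segment counts (each segment already excludes blocked cells): 1→16: 6; 16→24: 3; product = 18.
That gives 18 routes.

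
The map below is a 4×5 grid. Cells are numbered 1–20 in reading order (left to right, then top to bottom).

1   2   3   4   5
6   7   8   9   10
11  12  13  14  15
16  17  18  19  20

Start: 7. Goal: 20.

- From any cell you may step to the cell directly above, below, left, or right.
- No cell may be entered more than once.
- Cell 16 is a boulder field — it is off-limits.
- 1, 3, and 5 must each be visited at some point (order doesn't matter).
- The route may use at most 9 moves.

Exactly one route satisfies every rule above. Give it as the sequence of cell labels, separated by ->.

The 9-move cap with required stops at 1, 3, 5 leaves no slack for detours.
Route from 7: left 1 to 6, up 1 to 1, right 4 to 5, down 3 to 20 — 9 moves in all.
Check: all required cells visited; 9 ≤ 9 moves.

7 -> 6 -> 1 -> 2 -> 3 -> 4 -> 5 -> 10 -> 15 -> 20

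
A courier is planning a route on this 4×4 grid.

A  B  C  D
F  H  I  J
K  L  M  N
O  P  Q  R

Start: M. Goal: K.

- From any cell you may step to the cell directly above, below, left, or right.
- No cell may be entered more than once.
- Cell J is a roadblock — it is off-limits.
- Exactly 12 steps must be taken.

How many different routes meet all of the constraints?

Need simple routes of exactly 12 moves from M to K (Manhattan distance 2, so 5 moves are spent on a detour and 5 undoing it).
Enumerating: M N R Q P L H I C B A F K.
That gives 1 route.

1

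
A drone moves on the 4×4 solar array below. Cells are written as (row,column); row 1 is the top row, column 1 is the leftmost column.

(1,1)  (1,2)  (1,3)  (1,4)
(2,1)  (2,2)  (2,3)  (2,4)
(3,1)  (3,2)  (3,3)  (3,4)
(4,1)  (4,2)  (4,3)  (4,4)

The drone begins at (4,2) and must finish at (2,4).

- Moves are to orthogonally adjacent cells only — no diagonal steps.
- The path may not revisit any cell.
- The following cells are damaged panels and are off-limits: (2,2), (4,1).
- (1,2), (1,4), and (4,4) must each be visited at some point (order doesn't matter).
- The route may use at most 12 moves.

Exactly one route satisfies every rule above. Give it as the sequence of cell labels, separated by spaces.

Any route must reach (1,2), (1,4), and (4,4) and still end at (2,4) within 12 moves, so the order of the required stops is forced.
Route from (4,2): right 2 to (4,4), up 1 to (3,4), left 3 to (3,1), up 2 to (1,1), right 3 to (1,4), down 1 to (2,4) — 12 moves in all.
Check: all required cells visited; 12 ≤ 12 moves.

(4,2) (4,3) (4,4) (3,4) (3,3) (3,2) (3,1) (2,1) (1,1) (1,2) (1,3) (1,4) (2,4)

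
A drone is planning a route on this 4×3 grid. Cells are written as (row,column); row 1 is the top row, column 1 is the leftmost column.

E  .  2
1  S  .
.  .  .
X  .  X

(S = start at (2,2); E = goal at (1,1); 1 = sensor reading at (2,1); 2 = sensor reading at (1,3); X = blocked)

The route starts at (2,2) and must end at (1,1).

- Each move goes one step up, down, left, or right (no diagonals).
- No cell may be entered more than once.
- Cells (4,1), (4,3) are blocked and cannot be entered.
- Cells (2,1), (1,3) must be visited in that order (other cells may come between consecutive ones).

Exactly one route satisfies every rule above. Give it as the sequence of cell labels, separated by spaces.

The waypoints must appear in the order (2,1), (1,3), with no cell reused.
Route from (2,2): left 1 to (2,1), down 1 to (3,1), right 2 to (3,3), up 2 to (1,3), left 2 to (1,1) — 8 moves in all.
Check: order respected (1 at step 1, 2 at step 6).

(2,2) (2,1) (3,1) (3,2) (3,3) (2,3) (1,3) (1,2) (1,1)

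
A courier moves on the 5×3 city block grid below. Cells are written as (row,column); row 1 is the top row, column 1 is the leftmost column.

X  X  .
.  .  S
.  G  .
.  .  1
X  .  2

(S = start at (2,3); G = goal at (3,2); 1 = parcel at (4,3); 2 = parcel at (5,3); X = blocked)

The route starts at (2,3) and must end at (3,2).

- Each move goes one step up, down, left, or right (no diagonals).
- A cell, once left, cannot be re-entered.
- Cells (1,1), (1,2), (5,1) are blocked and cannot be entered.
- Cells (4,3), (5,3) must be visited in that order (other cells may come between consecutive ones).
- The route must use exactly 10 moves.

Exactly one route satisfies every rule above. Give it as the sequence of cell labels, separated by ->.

The waypoints must appear in the order (4,3), (5,3), with no cell reused.
Route from (2,3): 3× down (reaching (5,3)), left to (5,2), up to (4,2), left to (4,1), 2× up (reaching (2,1)), right to (2,2), down to (3,2) — 10 moves in all.
Check: order respected (1 at step 2, 2 at step 3); 10 moves as required.

(2,3) -> (3,3) -> (4,3) -> (5,3) -> (5,2) -> (4,2) -> (4,1) -> (3,1) -> (2,1) -> (2,2) -> (3,2)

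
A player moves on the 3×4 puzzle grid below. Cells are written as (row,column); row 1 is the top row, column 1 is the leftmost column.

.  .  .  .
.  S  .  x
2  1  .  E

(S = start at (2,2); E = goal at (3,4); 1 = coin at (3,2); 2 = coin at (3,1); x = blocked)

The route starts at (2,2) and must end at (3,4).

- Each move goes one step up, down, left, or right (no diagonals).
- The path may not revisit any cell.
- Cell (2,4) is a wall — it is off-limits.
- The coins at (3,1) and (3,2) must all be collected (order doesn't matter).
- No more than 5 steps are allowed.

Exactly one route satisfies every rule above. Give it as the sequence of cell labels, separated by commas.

The 5-move cap with required stops at (3,1), (3,2) leaves no slack for detours.
Route from (2,2): left to (2,1), down to (3,1), 3× right (reaching (3,4)) — 5 moves in all.
Check: all required cells visited; 5 ≤ 5 moves.

(2,2), (2,1), (3,1), (3,2), (3,3), (3,4)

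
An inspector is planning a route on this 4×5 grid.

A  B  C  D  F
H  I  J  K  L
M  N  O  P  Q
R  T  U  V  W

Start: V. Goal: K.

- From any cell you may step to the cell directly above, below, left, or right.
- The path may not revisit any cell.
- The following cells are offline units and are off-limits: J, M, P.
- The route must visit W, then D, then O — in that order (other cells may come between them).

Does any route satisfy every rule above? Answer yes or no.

Even ignoring the required order, no revisit-free route from V to K manages to pass through all of W, D, and O: branching out from V, every path either misses one of them or, having collected them, can no longer reach K without re-entering a cell.

no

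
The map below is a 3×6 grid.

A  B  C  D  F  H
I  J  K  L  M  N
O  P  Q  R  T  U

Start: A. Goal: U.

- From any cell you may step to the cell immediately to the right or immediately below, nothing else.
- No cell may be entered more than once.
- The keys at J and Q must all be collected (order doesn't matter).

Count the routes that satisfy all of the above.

4

A right/down-only route from A to U makes exactly 2 down-moves and 5 right-moves in some order.
With no other constraints that would be C(7,2) = 21 routes.
A monotone route can only reach the required cells in the order J, Q, so split there and multiply the segment counts: A→J: 2; J→Q: 2; Q→U: 1; product = 4.
That gives 4 routes.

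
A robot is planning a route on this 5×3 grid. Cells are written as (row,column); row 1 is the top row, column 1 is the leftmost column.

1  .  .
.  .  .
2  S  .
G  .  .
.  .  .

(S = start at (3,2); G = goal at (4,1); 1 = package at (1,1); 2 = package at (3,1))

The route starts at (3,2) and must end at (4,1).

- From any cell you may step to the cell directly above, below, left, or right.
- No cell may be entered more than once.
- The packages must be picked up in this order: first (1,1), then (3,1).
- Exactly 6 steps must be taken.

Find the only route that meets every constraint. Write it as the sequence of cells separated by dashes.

(3,2) - (2,2) - (1,2) - (1,1) - (2,1) - (3,1) - (4,1)

The waypoints must appear in the order (1,1), (3,1), with no cell reused.
Route from (3,2): 2× up (reaching (1,2)), left to (1,1), 3× down (reaching (4,1)) — 6 moves in all.
Check: order respected (1 at step 3, 2 at step 5); 6 moves as required.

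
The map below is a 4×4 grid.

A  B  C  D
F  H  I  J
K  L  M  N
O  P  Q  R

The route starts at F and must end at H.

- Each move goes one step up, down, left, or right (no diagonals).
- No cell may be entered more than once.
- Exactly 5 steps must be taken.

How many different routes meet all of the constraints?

Need simple routes of exactly 5 moves from F to H (Manhattan distance 1, so 2 moves are spent on a detour and 2 undoing it).
Enumerating: F A B C I H | F K O P L H | F K L M I H.
That gives 3 routes.

3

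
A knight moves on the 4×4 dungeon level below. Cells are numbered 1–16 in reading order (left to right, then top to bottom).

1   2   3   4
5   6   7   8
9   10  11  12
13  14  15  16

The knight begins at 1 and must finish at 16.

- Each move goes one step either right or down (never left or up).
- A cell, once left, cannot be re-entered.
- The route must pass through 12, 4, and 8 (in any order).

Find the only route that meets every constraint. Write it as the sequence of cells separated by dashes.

1 - 2 - 3 - 4 - 8 - 12 - 16

Moves only go right or down, so the column and row indices never decrease.
Route from 1: 3× right (reaching 4), 3× down (reaching 16) — 6 moves in all.
Check: all required cells visited.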